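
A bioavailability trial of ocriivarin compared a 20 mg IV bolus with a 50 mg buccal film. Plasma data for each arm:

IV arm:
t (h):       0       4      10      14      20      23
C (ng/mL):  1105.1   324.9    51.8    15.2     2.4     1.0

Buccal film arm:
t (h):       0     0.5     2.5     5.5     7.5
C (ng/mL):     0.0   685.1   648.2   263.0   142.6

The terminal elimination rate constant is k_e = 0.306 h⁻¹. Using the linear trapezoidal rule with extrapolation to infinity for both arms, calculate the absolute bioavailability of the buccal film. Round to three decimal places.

Trapezoidal AUC_0→23 (IV):
  [0→4]: (1105.1+324.9)/2 × 4 = 2860.0
  [4→10]: (324.9+51.8)/2 × 6 = 1130.1
  [10→14]: (51.8+15.2)/2 × 4 = 134.0
  [14→20]: (15.2+2.4)/2 × 6 = 52.8
  [20→23]: (2.4+1.0)/2 × 3 = 5.1
  Sum = 4182.0 ng/mL·h
IV tail: 1.0/0.306 = 3.268; AUC_iv,0→∞ = 4182.0 + 3.268 = 4185.268 ng/mL·h
Trapezoidal AUC_0→7.5 (buccal film):
  [0→0.5]: (0.0+685.1)/2 × 0.5 = 171.275
  [0.5→2.5]: (685.1+648.2)/2 × 2 = 1333.3
  [2.5→5.5]: (648.2+263.0)/2 × 3 = 1366.8
  [5.5→7.5]: (263.0+142.6)/2 × 2 = 405.6
  Sum = 3276.975 ng/mL·h
buccal film tail: 142.6/0.306 = 466.013; AUC_ev,0→∞ = 3276.975 + 466.013 = 3742.988 ng/mL·h
F = (AUC_ev/D_ev)/(AUC_iv/D_iv) = (3742.988/50)/(4185.268/20) = 74.85976/209.2634 = 0.3577

F = 0.358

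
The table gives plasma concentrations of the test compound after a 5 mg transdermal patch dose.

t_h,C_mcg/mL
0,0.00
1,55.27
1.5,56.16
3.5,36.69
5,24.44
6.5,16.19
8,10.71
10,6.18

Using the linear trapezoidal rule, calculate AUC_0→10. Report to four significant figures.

Trapezoidal AUC_0→10:
  [0→1]: (0.00+55.27)/2 × 1 = 27.635
  [1→1.5]: (55.27+56.16)/2 × 0.5 = 27.8575
  [1.5→3.5]: (56.16+36.69)/2 × 2 = 92.85
  [3.5→5]: (36.69+24.44)/2 × 1.5 = 45.8475
  [5→6.5]: (24.44+16.19)/2 × 1.5 = 30.4725
  [6.5→8]: (16.19+10.71)/2 × 1.5 = 20.175
  [8→10]: (10.71+6.18)/2 × 2 = 16.89
  Sum = 261.7275 mcg/mL·h

AUC = 261.7 mcg/mL·h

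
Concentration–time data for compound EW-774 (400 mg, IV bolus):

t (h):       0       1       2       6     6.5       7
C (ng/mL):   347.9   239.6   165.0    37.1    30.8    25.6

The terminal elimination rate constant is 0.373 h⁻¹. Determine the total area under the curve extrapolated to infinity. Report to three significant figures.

AUC = 1000 ng/mL·h

Trapezoidal AUC_0→7:
  [0→1]: (347.9+239.6)/2 × 1 = 293.75
  [1→2]: (239.6+165.0)/2 × 1 = 202.3
  [2→6]: (165.0+37.1)/2 × 4 = 404.2
  [6→6.5]: (37.1+30.8)/2 × 0.5 = 16.975
  [6.5→7]: (30.8+25.6)/2 × 0.5 = 14.1
  Sum = 931.325 ng/mL·h
Extrapolated tail: C_last / k_e = 25.6 / 0.373 = 68.633
AUC_0→∞ = 931.325 + 68.633 = 999.958 ng/mL·h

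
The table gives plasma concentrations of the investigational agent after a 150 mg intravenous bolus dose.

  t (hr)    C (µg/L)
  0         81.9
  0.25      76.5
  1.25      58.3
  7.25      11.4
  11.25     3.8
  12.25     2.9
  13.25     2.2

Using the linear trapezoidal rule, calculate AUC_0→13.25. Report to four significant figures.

AUC = 332.6 µg/L·hr

Trapezoidal AUC_0→13.25:
  [0→0.25]: (81.9+76.5)/2 × 0.25 = 19.8
  [0.25→1.25]: (76.5+58.3)/2 × 1 = 67.4
  [1.25→7.25]: (58.3+11.4)/2 × 6 = 209.1
  [7.25→11.25]: (11.4+3.8)/2 × 4 = 30.4
  [11.25→12.25]: (3.8+2.9)/2 × 1 = 3.35
  [12.25→13.25]: (2.9+2.2)/2 × 1 = 2.55
  Sum = 332.6 µg/L·hr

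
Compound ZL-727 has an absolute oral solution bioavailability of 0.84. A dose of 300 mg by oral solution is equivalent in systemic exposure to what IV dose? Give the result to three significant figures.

D_iv = 252 mg

Systemic exposure from an extravascular dose = F × D_ev, so the equivalent IV dose is F × D_ev.
D_iv = F × D_ev = 0.84 × 300 = 252 mg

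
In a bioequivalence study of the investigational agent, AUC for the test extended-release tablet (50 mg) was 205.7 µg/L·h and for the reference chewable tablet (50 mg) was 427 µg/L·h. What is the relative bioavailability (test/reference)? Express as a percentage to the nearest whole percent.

F_rel = 48%

F_rel = (AUC_test/D_test) / (AUC_ref/D_ref)
      = (205.7/50) / (427/50)
      = 4.114 / 8.54 = 0.4817 = 48.17%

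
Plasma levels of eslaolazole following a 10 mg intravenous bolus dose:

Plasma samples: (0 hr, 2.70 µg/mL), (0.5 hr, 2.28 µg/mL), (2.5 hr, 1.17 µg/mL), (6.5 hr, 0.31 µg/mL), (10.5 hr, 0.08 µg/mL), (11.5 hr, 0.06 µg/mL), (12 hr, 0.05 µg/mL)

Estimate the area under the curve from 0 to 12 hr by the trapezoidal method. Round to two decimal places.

Trapezoidal AUC_0→12:
  [0→0.5]: (2.70+2.28)/2 × 0.5 = 1.245
  [0.5→2.5]: (2.28+1.17)/2 × 2 = 3.45
  [2.5→6.5]: (1.17+0.31)/2 × 4 = 2.96
  [6.5→10.5]: (0.31+0.08)/2 × 4 = 0.78
  [10.5→11.5]: (0.08+0.06)/2 × 1 = 0.07
  [11.5→12]: (0.06+0.05)/2 × 0.5 = 0.0275
  Sum = 8.5325 µg/mL·hr

AUC = 8.53 µg/mL·hr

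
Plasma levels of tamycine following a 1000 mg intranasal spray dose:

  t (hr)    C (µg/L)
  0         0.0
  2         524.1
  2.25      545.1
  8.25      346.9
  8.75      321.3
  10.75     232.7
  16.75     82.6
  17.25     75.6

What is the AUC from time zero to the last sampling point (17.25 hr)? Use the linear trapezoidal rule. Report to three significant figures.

Trapezoidal AUC_0→17.25:
  [0→2]: (0.0+524.1)/2 × 2 = 524.1
  [2→2.25]: (524.1+545.1)/2 × 0.25 = 133.65
  [2.25→8.25]: (545.1+346.9)/2 × 6 = 2676.0
  [8.25→8.75]: (346.9+321.3)/2 × 0.5 = 167.05
  [8.75→10.75]: (321.3+232.7)/2 × 2 = 554.0
  [10.75→16.75]: (232.7+82.6)/2 × 6 = 945.9
  [16.75→17.25]: (82.6+75.6)/2 × 0.5 = 39.55
  Sum = 5040.25 µg/L·hr

AUC = 5040 µg/L·hr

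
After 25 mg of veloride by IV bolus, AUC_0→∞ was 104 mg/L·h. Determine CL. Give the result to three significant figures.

CL = Dose_iv / AUC_0→∞
   = 25 / 104 = 0.240385 L/h

CL = 0.240 L/h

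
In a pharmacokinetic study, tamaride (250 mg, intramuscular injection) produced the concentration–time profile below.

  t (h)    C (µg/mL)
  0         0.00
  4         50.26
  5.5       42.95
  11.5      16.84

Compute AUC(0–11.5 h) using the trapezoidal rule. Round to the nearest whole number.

Trapezoidal AUC_0→11.5:
  [0→4]: (0.00+50.26)/2 × 4 = 100.52
  [4→5.5]: (50.26+42.95)/2 × 1.5 = 69.9075
  [5.5→11.5]: (42.95+16.84)/2 × 6 = 179.37
  Sum = 349.7975 µg/mL·h

AUC = 350 µg/mL·h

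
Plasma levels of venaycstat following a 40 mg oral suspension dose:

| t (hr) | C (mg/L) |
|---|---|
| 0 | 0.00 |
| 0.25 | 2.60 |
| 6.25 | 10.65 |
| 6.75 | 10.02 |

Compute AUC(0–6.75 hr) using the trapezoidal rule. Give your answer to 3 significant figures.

AUC = 45.2 mg/L·hr

Trapezoidal AUC_0→6.75:
  [0→0.25]: (0.00+2.60)/2 × 0.25 = 0.325
  [0.25→6.25]: (2.60+10.65)/2 × 6 = 39.75
  [6.25→6.75]: (10.65+10.02)/2 × 0.5 = 5.1675
  Sum = 45.2425 mg/L·hr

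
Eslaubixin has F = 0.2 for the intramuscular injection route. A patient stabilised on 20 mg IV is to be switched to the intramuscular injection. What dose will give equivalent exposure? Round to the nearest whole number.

For equal systemic exposure: F × D_ev = D_iv
D_ev = D_iv / F = 20 / 0.2 = 100 mg

D_intramuscular = 100 mg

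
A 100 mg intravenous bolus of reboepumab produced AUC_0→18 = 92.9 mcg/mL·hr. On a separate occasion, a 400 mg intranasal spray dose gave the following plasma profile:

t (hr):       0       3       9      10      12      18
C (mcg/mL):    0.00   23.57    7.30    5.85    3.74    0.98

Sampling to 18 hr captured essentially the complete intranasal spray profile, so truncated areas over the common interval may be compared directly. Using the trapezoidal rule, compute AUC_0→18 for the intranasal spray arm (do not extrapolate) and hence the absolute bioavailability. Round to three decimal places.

Trapezoidal AUC_0→18 (intranasal spray):
  [0→3]: (0.00+23.57)/2 × 3 = 35.355
  [3→9]: (23.57+7.30)/2 × 6 = 92.61
  [9→10]: (7.30+5.85)/2 × 1 = 6.575
  [10→12]: (5.85+3.74)/2 × 2 = 9.59
  [12→18]: (3.74+0.98)/2 × 6 = 14.16
  Sum = 158.29 mcg/mL·hr
F = (AUC_ev/D_ev)/(AUC_iv/D_iv) = (158.29/400)/(92.9/100) = 0.395725/0.929 = 0.4260

F = 0.426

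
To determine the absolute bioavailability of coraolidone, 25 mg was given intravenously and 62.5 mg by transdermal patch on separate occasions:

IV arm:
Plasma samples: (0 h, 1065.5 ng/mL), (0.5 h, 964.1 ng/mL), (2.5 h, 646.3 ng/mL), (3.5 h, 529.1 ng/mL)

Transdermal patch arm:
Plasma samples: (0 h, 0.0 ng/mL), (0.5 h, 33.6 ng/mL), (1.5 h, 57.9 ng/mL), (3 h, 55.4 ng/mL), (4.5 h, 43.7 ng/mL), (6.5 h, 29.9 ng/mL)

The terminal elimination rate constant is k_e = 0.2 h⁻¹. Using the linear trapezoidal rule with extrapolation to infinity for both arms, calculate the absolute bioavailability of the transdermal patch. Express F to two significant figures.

F = 0.033

Trapezoidal AUC_0→3.5 (IV):
  [0→0.5]: (1065.5+964.1)/2 × 0.5 = 507.4
  [0.5→2.5]: (964.1+646.3)/2 × 2 = 1610.4
  [2.5→3.5]: (646.3+529.1)/2 × 1 = 587.7
  Sum = 2705.5 ng/mL·h
IV tail: 529.1/0.2 = 2645.500; AUC_iv,0→∞ = 2705.5 + 2645.500 = 5351.0 ng/mL·h
Trapezoidal AUC_0→6.5 (transdermal patch):
  [0→0.5]: (0.0+33.6)/2 × 0.5 = 8.4
  [0.5→1.5]: (33.6+57.9)/2 × 1 = 45.75
  [1.5→3]: (57.9+55.4)/2 × 1.5 = 84.975
  [3→4.5]: (55.4+43.7)/2 × 1.5 = 74.325
  [4.5→6.5]: (43.7+29.9)/2 × 2 = 73.6
  Sum = 287.05 ng/mL·h
transdermal patch tail: 29.9/0.2 = 149.500; AUC_ev,0→∞ = 287.05 + 149.500 = 436.55 ng/mL·h
F = (AUC_ev/D_ev)/(AUC_iv/D_iv) = (436.55/62.5)/(5351.0/25) = 6.9848/214.04 = 0.0326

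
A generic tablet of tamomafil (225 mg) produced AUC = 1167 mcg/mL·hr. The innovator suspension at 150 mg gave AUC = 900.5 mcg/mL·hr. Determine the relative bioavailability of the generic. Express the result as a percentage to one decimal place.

F_rel = 86.4%

F_rel = (AUC_test/D_test) / (AUC_ref/D_ref)
      = (1167/225) / (900.5/150)
      = 5.18667 / 6.00333 = 0.8640 = 86.40%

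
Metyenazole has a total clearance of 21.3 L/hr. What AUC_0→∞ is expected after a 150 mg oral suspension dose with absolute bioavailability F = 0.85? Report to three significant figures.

AUC = 5.99 mg/L·hr

AUC_0→∞ = F × Dose / CL
        = 0.85 × 150 / 21.3 = 5.98592 mg/L·hr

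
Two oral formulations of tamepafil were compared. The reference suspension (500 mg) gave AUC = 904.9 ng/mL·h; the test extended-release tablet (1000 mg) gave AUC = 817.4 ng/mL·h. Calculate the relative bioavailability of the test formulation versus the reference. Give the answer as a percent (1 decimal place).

F_rel = 45.2%

F_rel = (AUC_test/D_test) / (AUC_ref/D_ref)
      = (817.4/1000) / (904.9/500)
      = 0.8174 / 1.8098 = 0.4517 = 45.17%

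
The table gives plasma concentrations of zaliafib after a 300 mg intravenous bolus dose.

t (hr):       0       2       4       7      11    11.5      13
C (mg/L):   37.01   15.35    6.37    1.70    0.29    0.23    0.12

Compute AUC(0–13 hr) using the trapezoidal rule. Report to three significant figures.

AUC = 90.6 mg/L·hr

Trapezoidal AUC_0→13:
  [0→2]: (37.01+15.35)/2 × 2 = 52.36
  [2→4]: (15.35+6.37)/2 × 2 = 21.72
  [4→7]: (6.37+1.70)/2 × 3 = 12.105
  [7→11]: (1.70+0.29)/2 × 4 = 3.98
  [11→11.5]: (0.29+0.23)/2 × 0.5 = 0.13
  [11.5→13]: (0.23+0.12)/2 × 1.5 = 0.2625
  Sum = 90.5575 mg/L·hr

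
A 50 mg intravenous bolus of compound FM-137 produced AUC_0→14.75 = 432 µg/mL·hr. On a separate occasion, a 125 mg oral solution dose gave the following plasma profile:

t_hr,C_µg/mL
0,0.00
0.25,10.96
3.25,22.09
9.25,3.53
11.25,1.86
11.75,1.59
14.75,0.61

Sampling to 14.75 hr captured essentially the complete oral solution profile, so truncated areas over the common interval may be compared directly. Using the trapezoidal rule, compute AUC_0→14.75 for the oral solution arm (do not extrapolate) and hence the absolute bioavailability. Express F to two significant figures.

Trapezoidal AUC_0→14.75 (oral solution):
  [0→0.25]: (0.00+10.96)/2 × 0.25 = 1.37
  [0.25→3.25]: (10.96+22.09)/2 × 3 = 49.575
  [3.25→9.25]: (22.09+3.53)/2 × 6 = 76.86
  [9.25→11.25]: (3.53+1.86)/2 × 2 = 5.39
  [11.25→11.75]: (1.86+1.59)/2 × 0.5 = 0.8625
  [11.75→14.75]: (1.59+0.61)/2 × 3 = 3.3
  Sum = 137.3575 µg/mL·hr
F = (AUC_ev/D_ev)/(AUC_iv/D_iv) = (137.3575/125)/(432/50) = 1.09886/8.64 = 0.1272

F = 0.13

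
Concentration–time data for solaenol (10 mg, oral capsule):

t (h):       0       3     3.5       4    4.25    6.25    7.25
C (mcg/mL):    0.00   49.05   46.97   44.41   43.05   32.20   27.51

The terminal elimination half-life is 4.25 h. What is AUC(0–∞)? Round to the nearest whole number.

AUC = 405 mcg/mL·h

Trapezoidal AUC_0→7.25:
  [0→3]: (0.00+49.05)/2 × 3 = 73.575
  [3→3.5]: (49.05+46.97)/2 × 0.5 = 24.005
  [3.5→4]: (46.97+44.41)/2 × 0.5 = 22.845
  [4→4.25]: (44.41+43.05)/2 × 0.25 = 10.9325
  [4.25→6.25]: (43.05+32.20)/2 × 2 = 75.25
  [6.25→7.25]: (32.20+27.51)/2 × 1 = 29.855
  Sum = 236.4625 mcg/mL·h
k_e = ln2 / t½ = 0.693147 / 4.25 = 0.1631 h^-1
Extrapolated tail: C_last / k_e = 27.51 / 0.1631 = 168.670
AUC_0→∞ = 236.4625 + 168.670 = 405.1325 mcg/mL·h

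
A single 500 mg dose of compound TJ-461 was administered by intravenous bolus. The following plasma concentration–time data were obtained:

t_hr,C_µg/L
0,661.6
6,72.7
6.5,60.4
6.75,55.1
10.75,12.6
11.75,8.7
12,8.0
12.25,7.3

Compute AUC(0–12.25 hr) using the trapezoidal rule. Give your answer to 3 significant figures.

AUC = 2400 µg/L·hr

Trapezoidal AUC_0→12.25:
  [0→6]: (661.6+72.7)/2 × 6 = 2202.9
  [6→6.5]: (72.7+60.4)/2 × 0.5 = 33.275
  [6.5→6.75]: (60.4+55.1)/2 × 0.25 = 14.4375
  [6.75→10.75]: (55.1+12.6)/2 × 4 = 135.4
  [10.75→11.75]: (12.6+8.7)/2 × 1 = 10.65
  [11.75→12]: (8.7+8.0)/2 × 0.25 = 2.0875
  [12→12.25]: (8.0+7.3)/2 × 0.25 = 1.9125
  Sum = 2400.6625 µg/L·hr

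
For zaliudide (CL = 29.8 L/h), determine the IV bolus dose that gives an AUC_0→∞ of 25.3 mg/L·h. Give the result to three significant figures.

Dose_iv = CL × AUC_0→∞
     = 29.8 × 25.3 = 753.94 mg

Dose = 754 mg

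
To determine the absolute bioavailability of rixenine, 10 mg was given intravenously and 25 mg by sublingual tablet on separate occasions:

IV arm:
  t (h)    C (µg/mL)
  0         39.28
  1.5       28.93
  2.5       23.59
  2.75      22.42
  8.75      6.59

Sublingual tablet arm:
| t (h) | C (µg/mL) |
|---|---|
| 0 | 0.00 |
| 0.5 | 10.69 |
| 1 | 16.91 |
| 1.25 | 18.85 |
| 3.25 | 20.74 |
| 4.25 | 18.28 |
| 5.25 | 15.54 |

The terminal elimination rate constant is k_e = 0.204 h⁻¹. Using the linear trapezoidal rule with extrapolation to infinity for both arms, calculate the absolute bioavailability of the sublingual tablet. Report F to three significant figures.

F = 0.328

Trapezoidal AUC_0→8.75 (IV):
  [0→1.5]: (39.28+28.93)/2 × 1.5 = 51.1575
  [1.5→2.5]: (28.93+23.59)/2 × 1 = 26.26
  [2.5→2.75]: (23.59+22.42)/2 × 0.25 = 5.75125
  [2.75→8.75]: (22.42+6.59)/2 × 6 = 87.03
  Sum = 170.19875 µg/mL·h
IV tail: 6.59/0.204 = 32.304; AUC_iv,0→∞ = 170.19875 + 32.304 = 202.50275 µg/mL·h
Trapezoidal AUC_0→5.25 (sublingual tablet):
  [0→0.5]: (0.00+10.69)/2 × 0.5 = 2.6725
  [0.5→1]: (10.69+16.91)/2 × 0.5 = 6.9
  [1→1.25]: (16.91+18.85)/2 × 0.25 = 4.47
  [1.25→3.25]: (18.85+20.74)/2 × 2 = 39.59
  [3.25→4.25]: (20.74+18.28)/2 × 1 = 19.51
  [4.25→5.25]: (18.28+15.54)/2 × 1 = 16.91
  Sum = 90.0525 µg/mL·h
sublingual tablet tail: 15.54/0.204 = 76.176; AUC_ev,0→∞ = 90.0525 + 76.176 = 166.2285 µg/mL·h
F = (AUC_ev/D_ev)/(AUC_iv/D_iv) = (166.2285/25)/(202.50275/10) = 6.64914/20.250275 = 0.3283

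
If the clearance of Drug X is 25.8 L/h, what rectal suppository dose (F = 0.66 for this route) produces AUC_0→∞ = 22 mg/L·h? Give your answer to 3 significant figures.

Dose = CL × AUC_0→∞ / F
     = 25.8 × 22 / 0.66 = 860 mg

Dose = 860 mg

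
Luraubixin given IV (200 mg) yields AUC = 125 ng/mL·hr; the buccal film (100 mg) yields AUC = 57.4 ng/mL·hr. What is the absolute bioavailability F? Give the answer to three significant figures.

F = (AUC_ev / D_ev) / (AUC_iv / D_iv)
  = (57.4/100) / (125/200)
  = 0.574 / 0.625 = 0.9184

F = 0.918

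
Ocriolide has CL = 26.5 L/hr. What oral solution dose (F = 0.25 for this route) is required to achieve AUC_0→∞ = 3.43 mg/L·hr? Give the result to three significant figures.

Dose = CL × AUC_0→∞ / F
     = 26.5 × 3.43 / 0.25 = 363.58 mg

Dose = 364 mg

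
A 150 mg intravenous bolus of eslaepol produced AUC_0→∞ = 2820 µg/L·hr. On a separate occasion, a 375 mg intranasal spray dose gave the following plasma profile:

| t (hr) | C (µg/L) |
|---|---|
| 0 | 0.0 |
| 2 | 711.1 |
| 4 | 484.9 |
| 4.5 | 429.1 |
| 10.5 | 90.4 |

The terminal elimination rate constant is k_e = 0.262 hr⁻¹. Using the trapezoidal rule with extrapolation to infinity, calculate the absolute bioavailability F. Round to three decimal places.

F = 0.573

Trapezoidal AUC_0→10.5 (intranasal spray):
  [0→2]: (0.0+711.1)/2 × 2 = 711.1
  [2→4]: (711.1+484.9)/2 × 2 = 1196.0
  [4→4.5]: (484.9+429.1)/2 × 0.5 = 228.5
  [4.5→10.5]: (429.1+90.4)/2 × 6 = 1558.5
  Sum = 3694.1 µg/L·hr
Tail: C_last/k_e = 90.4/0.262 = 345.038
AUC_0→∞ (intranasal spray) = 3694.1 + 345.038 = 4039.138 µg/L·hr
F = (AUC_ev/D_ev)/(AUC_iv/D_iv) = (4039.138/375)/(2820/150) = 10.771/18.8 = 0.5729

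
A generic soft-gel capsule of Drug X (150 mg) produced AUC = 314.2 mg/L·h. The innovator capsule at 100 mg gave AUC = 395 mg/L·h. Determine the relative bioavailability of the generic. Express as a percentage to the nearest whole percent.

F_rel = (AUC_test/D_test) / (AUC_ref/D_ref)
      = (314.2/150) / (395/100)
      = 2.09467 / 3.95 = 0.5303 = 53.03%

F_rel = 53%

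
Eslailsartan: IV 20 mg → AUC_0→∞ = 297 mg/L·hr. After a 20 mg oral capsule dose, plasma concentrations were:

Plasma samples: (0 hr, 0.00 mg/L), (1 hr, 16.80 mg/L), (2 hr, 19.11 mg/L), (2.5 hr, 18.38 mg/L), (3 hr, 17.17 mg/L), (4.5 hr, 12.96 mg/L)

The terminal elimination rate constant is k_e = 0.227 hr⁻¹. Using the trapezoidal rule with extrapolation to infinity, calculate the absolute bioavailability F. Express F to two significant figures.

Trapezoidal AUC_0→4.5 (oral capsule):
  [0→1]: (0.00+16.80)/2 × 1 = 8.4
  [1→2]: (16.80+19.11)/2 × 1 = 17.955
  [2→2.5]: (19.11+18.38)/2 × 0.5 = 9.3725
  [2.5→3]: (18.38+17.17)/2 × 0.5 = 8.8875
  [3→4.5]: (17.17+12.96)/2 × 1.5 = 22.5975
  Sum = 67.2125 mg/L·hr
Tail: C_last/k_e = 12.96/0.227 = 57.093
AUC_0→∞ (oral capsule) = 67.2125 + 57.093 = 124.3055 mg/L·hr
F = (AUC_ev/D_ev)/(AUC_iv/D_iv) = (124.3055/20)/(297/20) = 6.215275/14.85 = 0.4185

F = 0.42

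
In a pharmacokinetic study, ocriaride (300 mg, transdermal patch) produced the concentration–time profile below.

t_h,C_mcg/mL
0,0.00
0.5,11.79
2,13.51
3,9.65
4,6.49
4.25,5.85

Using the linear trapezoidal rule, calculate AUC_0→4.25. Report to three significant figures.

AUC = 43.1 mcg/mL·h

Trapezoidal AUC_0→4.25:
  [0→0.5]: (0.00+11.79)/2 × 0.5 = 2.9475
  [0.5→2]: (11.79+13.51)/2 × 1.5 = 18.975
  [2→3]: (13.51+9.65)/2 × 1 = 11.58
  [3→4]: (9.65+6.49)/2 × 1 = 8.07
  [4→4.25]: (6.49+5.85)/2 × 0.25 = 1.5425
  Sum = 43.115 mcg/mL·h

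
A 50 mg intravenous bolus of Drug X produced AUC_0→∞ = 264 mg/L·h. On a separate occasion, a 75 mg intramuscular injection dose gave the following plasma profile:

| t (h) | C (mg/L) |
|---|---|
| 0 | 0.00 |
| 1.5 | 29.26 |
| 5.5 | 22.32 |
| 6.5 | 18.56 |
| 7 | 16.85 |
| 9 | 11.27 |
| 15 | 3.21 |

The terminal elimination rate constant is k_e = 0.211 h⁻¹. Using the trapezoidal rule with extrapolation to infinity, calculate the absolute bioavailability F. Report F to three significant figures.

F = 0.609

Trapezoidal AUC_0→15 (intramuscular injection):
  [0→1.5]: (0.00+29.26)/2 × 1.5 = 21.945
  [1.5→5.5]: (29.26+22.32)/2 × 4 = 103.16
  [5.5→6.5]: (22.32+18.56)/2 × 1 = 20.44
  [6.5→7]: (18.56+16.85)/2 × 0.5 = 8.8525
  [7→9]: (16.85+11.27)/2 × 2 = 28.12
  [9→15]: (11.27+3.21)/2 × 6 = 43.44
  Sum = 225.9575 mg/L·h
Tail: C_last/k_e = 3.21/0.211 = 15.213
AUC_0→∞ (intramuscular injection) = 225.9575 + 15.213 = 241.1705 mg/L·h
F = (AUC_ev/D_ev)/(AUC_iv/D_iv) = (241.1705/75)/(264/50) = 3.21561/5.28 = 0.6090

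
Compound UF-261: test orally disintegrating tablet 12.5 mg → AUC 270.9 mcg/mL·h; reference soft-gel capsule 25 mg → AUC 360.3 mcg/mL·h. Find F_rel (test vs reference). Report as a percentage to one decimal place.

F_rel = 150.4%

F_rel = (AUC_test/D_test) / (AUC_ref/D_ref)
      = (270.9/12.5) / (360.3/25)
      = 21.672 / 14.412 = 1.5037 = 150.37%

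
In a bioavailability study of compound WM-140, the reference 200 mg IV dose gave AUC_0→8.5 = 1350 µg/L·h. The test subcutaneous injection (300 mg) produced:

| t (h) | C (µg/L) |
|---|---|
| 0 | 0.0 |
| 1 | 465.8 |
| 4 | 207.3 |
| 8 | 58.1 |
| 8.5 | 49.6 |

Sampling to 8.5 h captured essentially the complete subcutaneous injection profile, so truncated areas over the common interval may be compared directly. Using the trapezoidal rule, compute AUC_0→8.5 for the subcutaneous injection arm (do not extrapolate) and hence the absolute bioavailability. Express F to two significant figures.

F = 0.89

Trapezoidal AUC_0→8.5 (subcutaneous injection):
  [0→1]: (0.0+465.8)/2 × 1 = 232.9
  [1→4]: (465.8+207.3)/2 × 3 = 1009.65
  [4→8]: (207.3+58.1)/2 × 4 = 530.8
  [8→8.5]: (58.1+49.6)/2 × 0.5 = 26.925
  Sum = 1800.275 µg/L·h
F = (AUC_ev/D_ev)/(AUC_iv/D_iv) = (1800.275/300)/(1350/200) = 6.00092/6.75 = 0.8890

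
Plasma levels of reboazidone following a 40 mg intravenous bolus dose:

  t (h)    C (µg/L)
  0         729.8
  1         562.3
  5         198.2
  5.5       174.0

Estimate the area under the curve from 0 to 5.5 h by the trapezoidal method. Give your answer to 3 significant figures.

AUC = 2260 µg/L·h

Trapezoidal AUC_0→5.5:
  [0→1]: (729.8+562.3)/2 × 1 = 646.05
  [1→5]: (562.3+198.2)/2 × 4 = 1521.0
  [5→5.5]: (198.2+174.0)/2 × 0.5 = 93.05
  Sum = 2260.1 µg/L·h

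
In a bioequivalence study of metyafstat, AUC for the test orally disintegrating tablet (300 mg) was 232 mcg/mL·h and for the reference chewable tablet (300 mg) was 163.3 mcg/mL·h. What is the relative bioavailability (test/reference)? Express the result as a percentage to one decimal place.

F_rel = (AUC_test/D_test) / (AUC_ref/D_ref)
      = (232/300) / (163.3/300)
      = 0.773333 / 0.544333 = 1.4207 = 142.07%

F_rel = 142.1%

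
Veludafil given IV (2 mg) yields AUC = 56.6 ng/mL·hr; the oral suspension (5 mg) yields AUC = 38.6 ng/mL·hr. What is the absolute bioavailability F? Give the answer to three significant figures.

F = (AUC_ev / D_ev) / (AUC_iv / D_iv)
  = (38.6/5) / (56.6/2)
  = 7.72 / 28.3 = 0.2728

F = 0.273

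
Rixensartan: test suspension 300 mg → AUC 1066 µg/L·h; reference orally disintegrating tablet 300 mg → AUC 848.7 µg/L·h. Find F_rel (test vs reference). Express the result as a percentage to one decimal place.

F_rel = 125.6%

F_rel = (AUC_test/D_test) / (AUC_ref/D_ref)
      = (1066/300) / (848.7/300)
      = 3.55333 / 2.829 = 1.2560 = 125.60%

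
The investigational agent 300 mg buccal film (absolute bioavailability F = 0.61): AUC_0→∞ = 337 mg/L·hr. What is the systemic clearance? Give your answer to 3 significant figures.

CL = 0.543 L/hr

CL = F × Dose / AUC_0→∞
   = 0.61 × 300 / 337 = 0.543027 L/hr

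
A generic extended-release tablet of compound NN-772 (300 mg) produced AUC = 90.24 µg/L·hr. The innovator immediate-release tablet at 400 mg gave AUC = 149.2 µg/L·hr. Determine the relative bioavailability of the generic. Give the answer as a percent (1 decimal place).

F_rel = 80.6%

F_rel = (AUC_test/D_test) / (AUC_ref/D_ref)
      = (90.24/300) / (149.2/400)
      = 0.3008 / 0.373 = 0.8064 = 80.64%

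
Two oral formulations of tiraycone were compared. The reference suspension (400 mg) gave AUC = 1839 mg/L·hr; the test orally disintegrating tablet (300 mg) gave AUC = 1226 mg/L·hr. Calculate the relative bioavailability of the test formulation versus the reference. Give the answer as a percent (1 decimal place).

F_rel = 88.9%

F_rel = (AUC_test/D_test) / (AUC_ref/D_ref)
      = (1226/300) / (1839/400)
      = 4.08667 / 4.5975 = 0.8889 = 88.89%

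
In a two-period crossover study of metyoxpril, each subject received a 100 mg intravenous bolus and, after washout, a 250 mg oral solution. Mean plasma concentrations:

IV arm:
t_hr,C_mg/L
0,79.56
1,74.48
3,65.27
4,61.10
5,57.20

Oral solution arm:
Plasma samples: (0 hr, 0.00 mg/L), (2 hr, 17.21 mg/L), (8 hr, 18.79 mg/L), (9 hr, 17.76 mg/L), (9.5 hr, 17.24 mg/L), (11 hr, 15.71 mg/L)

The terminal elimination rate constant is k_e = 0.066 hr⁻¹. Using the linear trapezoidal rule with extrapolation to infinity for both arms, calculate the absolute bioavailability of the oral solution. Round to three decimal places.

F = 0.138

Trapezoidal AUC_0→5 (IV):
  [0→1]: (79.56+74.48)/2 × 1 = 77.02
  [1→3]: (74.48+65.27)/2 × 2 = 139.75
  [3→4]: (65.27+61.10)/2 × 1 = 63.185
  [4→5]: (61.10+57.20)/2 × 1 = 59.15
  Sum = 339.105 mg/L·hr
IV tail: 57.20/0.066 = 866.667; AUC_iv,0→∞ = 339.105 + 866.667 = 1205.772 mg/L·hr
Trapezoidal AUC_0→11 (oral solution):
  [0→2]: (0.00+17.21)/2 × 2 = 17.21
  [2→8]: (17.21+18.79)/2 × 6 = 108.0
  [8→9]: (18.79+17.76)/2 × 1 = 18.275
  [9→9.5]: (17.76+17.24)/2 × 0.5 = 8.75
  [9.5→11]: (17.24+15.71)/2 × 1.5 = 24.7125
  Sum = 176.9475 mg/L·hr
oral solution tail: 15.71/0.066 = 238.030; AUC_ev,0→∞ = 176.9475 + 238.030 = 414.9775 mg/L·hr
F = (AUC_ev/D_ev)/(AUC_iv/D_iv) = (414.9775/250)/(1205.772/100) = 1.65991/12.05772 = 0.1377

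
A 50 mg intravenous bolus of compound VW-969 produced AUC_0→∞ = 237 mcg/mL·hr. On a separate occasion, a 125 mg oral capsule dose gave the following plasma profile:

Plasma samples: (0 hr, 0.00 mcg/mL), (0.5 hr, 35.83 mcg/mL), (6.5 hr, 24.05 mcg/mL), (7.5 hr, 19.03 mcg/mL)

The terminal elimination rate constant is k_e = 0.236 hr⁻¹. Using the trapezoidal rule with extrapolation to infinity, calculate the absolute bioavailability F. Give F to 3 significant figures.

F = 0.491

Trapezoidal AUC_0→7.5 (oral capsule):
  [0→0.5]: (0.00+35.83)/2 × 0.5 = 8.9575
  [0.5→6.5]: (35.83+24.05)/2 × 6 = 179.64
  [6.5→7.5]: (24.05+19.03)/2 × 1 = 21.54
  Sum = 210.1375 mcg/mL·hr
Tail: C_last/k_e = 19.03/0.236 = 80.636
AUC_0→∞ (oral capsule) = 210.1375 + 80.636 = 290.7735 mcg/mL·hr
F = (AUC_ev/D_ev)/(AUC_iv/D_iv) = (290.7735/125)/(237/50) = 2.326188/4.74 = 0.4908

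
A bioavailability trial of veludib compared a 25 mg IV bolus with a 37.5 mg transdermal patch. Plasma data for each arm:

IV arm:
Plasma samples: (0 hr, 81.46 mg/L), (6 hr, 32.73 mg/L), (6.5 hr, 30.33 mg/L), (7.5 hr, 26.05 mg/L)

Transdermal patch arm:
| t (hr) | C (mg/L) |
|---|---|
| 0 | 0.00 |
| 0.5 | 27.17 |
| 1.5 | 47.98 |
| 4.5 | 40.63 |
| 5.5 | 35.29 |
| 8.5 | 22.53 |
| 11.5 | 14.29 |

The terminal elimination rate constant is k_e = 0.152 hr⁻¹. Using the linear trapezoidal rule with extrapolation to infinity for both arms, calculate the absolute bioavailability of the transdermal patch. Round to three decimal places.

F = 0.539

Trapezoidal AUC_0→7.5 (IV):
  [0→6]: (81.46+32.73)/2 × 6 = 342.57
  [6→6.5]: (32.73+30.33)/2 × 0.5 = 15.765
  [6.5→7.5]: (30.33+26.05)/2 × 1 = 28.19
  Sum = 386.525 mg/L·hr
IV tail: 26.05/0.152 = 171.382; AUC_iv,0→∞ = 386.525 + 171.382 = 557.907 mg/L·hr
Trapezoidal AUC_0→11.5 (transdermal patch):
  [0→0.5]: (0.00+27.17)/2 × 0.5 = 6.7925
  [0.5→1.5]: (27.17+47.98)/2 × 1 = 37.575
  [1.5→4.5]: (47.98+40.63)/2 × 3 = 132.915
  [4.5→5.5]: (40.63+35.29)/2 × 1 = 37.96
  [5.5→8.5]: (35.29+22.53)/2 × 3 = 86.73
  [8.5→11.5]: (22.53+14.29)/2 × 3 = 55.23
  Sum = 357.2025 mg/L·hr
transdermal patch tail: 14.29/0.152 = 94.013; AUC_ev,0→∞ = 357.2025 + 94.013 = 451.2155 mg/L·hr
F = (AUC_ev/D_ev)/(AUC_iv/D_iv) = (451.2155/37.5)/(557.907/25) = 12.0324/22.31628 = 0.5392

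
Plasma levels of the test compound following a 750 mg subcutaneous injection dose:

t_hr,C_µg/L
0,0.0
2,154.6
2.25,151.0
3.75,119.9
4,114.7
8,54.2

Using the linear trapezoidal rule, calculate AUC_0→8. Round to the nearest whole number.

AUC = 763 µg/L·hr

Trapezoidal AUC_0→8:
  [0→2]: (0.0+154.6)/2 × 2 = 154.6
  [2→2.25]: (154.6+151.0)/2 × 0.25 = 38.2
  [2.25→3.75]: (151.0+119.9)/2 × 1.5 = 203.175
  [3.75→4]: (119.9+114.7)/2 × 0.25 = 29.325
  [4→8]: (114.7+54.2)/2 × 4 = 337.8
  Sum = 763.1 µg/L·hr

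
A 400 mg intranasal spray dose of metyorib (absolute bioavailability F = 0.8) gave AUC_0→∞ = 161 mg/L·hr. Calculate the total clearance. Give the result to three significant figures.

CL = 1.99 L/hr

CL = F × Dose / AUC_0→∞
   = 0.8 × 400 / 161 = 1.98758 L/hr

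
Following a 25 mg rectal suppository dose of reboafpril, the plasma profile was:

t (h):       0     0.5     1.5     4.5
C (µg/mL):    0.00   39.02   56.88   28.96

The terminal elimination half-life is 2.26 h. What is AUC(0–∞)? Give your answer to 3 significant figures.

Trapezoidal AUC_0→4.5:
  [0→0.5]: (0.00+39.02)/2 × 0.5 = 9.755
  [0.5→1.5]: (39.02+56.88)/2 × 1 = 47.95
  [1.5→4.5]: (56.88+28.96)/2 × 3 = 128.76
  Sum = 186.465 µg/mL·h
k_e = ln2 / t½ = 0.693147 / 2.26 = 0.3067 h^-1
Extrapolated tail: C_last / k_e = 28.96 / 0.3067 = 94.425
AUC_0→∞ = 186.465 + 94.425 = 280.89 µg/mL·h

AUC = 281 µg/mL·h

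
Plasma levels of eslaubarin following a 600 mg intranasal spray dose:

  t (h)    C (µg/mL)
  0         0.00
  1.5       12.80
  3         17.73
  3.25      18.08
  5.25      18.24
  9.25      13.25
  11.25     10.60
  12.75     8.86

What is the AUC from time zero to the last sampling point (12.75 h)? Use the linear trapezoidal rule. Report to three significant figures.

Trapezoidal AUC_0→12.75:
  [0→1.5]: (0.00+12.80)/2 × 1.5 = 9.6
  [1.5→3]: (12.80+17.73)/2 × 1.5 = 22.8975
  [3→3.25]: (17.73+18.08)/2 × 0.25 = 4.47625
  [3.25→5.25]: (18.08+18.24)/2 × 2 = 36.32
  [5.25→9.25]: (18.24+13.25)/2 × 4 = 62.98
  [9.25→11.25]: (13.25+10.60)/2 × 2 = 23.85
  [11.25→12.75]: (10.60+8.86)/2 × 1.5 = 14.595
  Sum = 174.71875 µg/mL·h

AUC = 175 µg/mL·h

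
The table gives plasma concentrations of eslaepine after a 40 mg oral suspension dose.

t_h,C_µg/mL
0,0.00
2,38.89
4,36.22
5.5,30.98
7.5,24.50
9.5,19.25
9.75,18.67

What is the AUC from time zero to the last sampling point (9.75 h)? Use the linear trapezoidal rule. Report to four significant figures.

AUC = 268.4 µg/mL·h

Trapezoidal AUC_0→9.75:
  [0→2]: (0.00+38.89)/2 × 2 = 38.89
  [2→4]: (38.89+36.22)/2 × 2 = 75.11
  [4→5.5]: (36.22+30.98)/2 × 1.5 = 50.4
  [5.5→7.5]: (30.98+24.50)/2 × 2 = 55.48
  [7.5→9.5]: (24.50+19.25)/2 × 2 = 43.75
  [9.5→9.75]: (19.25+18.67)/2 × 0.25 = 4.74
  Sum = 268.37 µg/mL·h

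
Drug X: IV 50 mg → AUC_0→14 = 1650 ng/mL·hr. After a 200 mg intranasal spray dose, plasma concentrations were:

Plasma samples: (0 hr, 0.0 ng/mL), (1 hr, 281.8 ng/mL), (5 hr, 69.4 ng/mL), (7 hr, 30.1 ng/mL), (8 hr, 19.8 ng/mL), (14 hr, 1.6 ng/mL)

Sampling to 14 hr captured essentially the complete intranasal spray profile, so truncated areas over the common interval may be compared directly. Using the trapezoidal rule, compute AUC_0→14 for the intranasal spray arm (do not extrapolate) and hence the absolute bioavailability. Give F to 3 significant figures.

F = 0.156

Trapezoidal AUC_0→14 (intranasal spray):
  [0→1]: (0.0+281.8)/2 × 1 = 140.9
  [1→5]: (281.8+69.4)/2 × 4 = 702.4
  [5→7]: (69.4+30.1)/2 × 2 = 99.5
  [7→8]: (30.1+19.8)/2 × 1 = 24.95
  [8→14]: (19.8+1.6)/2 × 6 = 64.2
  Sum = 1031.95 ng/mL·hr
F = (AUC_ev/D_ev)/(AUC_iv/D_iv) = (1031.95/200)/(1650/50) = 5.15975/33 = 0.1564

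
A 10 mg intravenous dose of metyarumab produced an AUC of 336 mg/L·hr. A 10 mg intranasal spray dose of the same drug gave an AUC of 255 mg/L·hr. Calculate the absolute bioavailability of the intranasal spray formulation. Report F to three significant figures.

F = (AUC_ev / D_ev) / (AUC_iv / D_iv)
  = (255/10) / (336/10)
  = 25.5 / 33.6 = 0.7589

F = 0.759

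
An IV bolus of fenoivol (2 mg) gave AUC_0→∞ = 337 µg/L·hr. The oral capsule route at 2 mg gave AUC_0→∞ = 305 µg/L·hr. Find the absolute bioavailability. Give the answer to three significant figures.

F = (AUC_ev / D_ev) / (AUC_iv / D_iv)
  = (305/2) / (337/2)
  = 152.5 / 168.5 = 0.9050

F = 0.905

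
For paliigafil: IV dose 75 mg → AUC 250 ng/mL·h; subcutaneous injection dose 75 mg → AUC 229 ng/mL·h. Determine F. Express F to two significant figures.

F = (AUC_ev / D_ev) / (AUC_iv / D_iv)
  = (229/75) / (250/75)
  = 3.05333 / 3.33333 = 0.9160

F = 0.92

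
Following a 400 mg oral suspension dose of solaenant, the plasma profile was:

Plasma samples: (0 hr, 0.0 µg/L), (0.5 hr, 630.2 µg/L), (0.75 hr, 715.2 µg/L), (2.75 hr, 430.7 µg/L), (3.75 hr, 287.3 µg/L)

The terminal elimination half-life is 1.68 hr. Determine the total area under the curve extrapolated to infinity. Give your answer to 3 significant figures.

Trapezoidal AUC_0→3.75:
  [0→0.5]: (0.0+630.2)/2 × 0.5 = 157.55
  [0.5→0.75]: (630.2+715.2)/2 × 0.25 = 168.175
  [0.75→2.75]: (715.2+430.7)/2 × 2 = 1145.9
  [2.75→3.75]: (430.7+287.3)/2 × 1 = 359.0
  Sum = 1830.625 µg/L·hr
k_e = ln2 / t½ = 0.693147 / 1.68 = 0.4126 hr^-1
Extrapolated tail: C_last / k_e = 287.3 / 0.4126 = 696.316
AUC_0→∞ = 1830.625 + 696.316 = 2526.941 µg/L·hr

AUC = 2530 µg/L·hr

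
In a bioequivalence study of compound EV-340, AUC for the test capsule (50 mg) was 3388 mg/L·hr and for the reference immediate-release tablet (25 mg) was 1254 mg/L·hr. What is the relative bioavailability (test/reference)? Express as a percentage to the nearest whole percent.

F_rel = (AUC_test/D_test) / (AUC_ref/D_ref)
      = (3388/50) / (1254/25)
      = 67.76 / 50.16 = 1.3509 = 135.09%

F_rel = 135%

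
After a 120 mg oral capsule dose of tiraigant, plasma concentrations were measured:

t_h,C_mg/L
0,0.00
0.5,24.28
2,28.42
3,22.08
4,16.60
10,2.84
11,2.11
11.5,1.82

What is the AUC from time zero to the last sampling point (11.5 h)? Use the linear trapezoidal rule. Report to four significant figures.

AUC = 152.0 mg/L·h

Trapezoidal AUC_0→11.5:
  [0→0.5]: (0.00+24.28)/2 × 0.5 = 6.07
  [0.5→2]: (24.28+28.42)/2 × 1.5 = 39.525
  [2→3]: (28.42+22.08)/2 × 1 = 25.25
  [3→4]: (22.08+16.60)/2 × 1 = 19.34
  [4→10]: (16.60+2.84)/2 × 6 = 58.32
  [10→11]: (2.84+2.11)/2 × 1 = 2.475
  [11→11.5]: (2.11+1.82)/2 × 0.5 = 0.9825
  Sum = 151.9625 mg/L·h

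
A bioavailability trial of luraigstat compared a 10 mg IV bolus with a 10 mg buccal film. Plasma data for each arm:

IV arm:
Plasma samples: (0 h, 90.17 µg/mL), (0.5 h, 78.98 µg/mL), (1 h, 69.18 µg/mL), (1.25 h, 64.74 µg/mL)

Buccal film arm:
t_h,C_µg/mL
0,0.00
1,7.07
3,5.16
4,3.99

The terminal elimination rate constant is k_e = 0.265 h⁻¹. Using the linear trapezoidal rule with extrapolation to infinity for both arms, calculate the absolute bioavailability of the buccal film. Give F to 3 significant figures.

F = 0.104

Trapezoidal AUC_0→1.25 (IV):
  [0→0.5]: (90.17+78.98)/2 × 0.5 = 42.2875
  [0.5→1]: (78.98+69.18)/2 × 0.5 = 37.04
  [1→1.25]: (69.18+64.74)/2 × 0.25 = 16.74
  Sum = 96.0675 µg/mL·h
IV tail: 64.74/0.265 = 244.302; AUC_iv,0→∞ = 96.0675 + 244.302 = 340.3695 µg/mL·h
Trapezoidal AUC_0→4 (buccal film):
  [0→1]: (0.00+7.07)/2 × 1 = 3.535
  [1→3]: (7.07+5.16)/2 × 2 = 12.23
  [3→4]: (5.16+3.99)/2 × 1 = 4.575
  Sum = 20.34 µg/mL·h
buccal film tail: 3.99/0.265 = 15.057; AUC_ev,0→∞ = 20.34 + 15.057 = 35.397 µg/mL·h
F = (AUC_ev/D_ev)/(AUC_iv/D_iv) = (35.397/10)/(340.3695/10) = 3.5397/34.03695 = 0.1040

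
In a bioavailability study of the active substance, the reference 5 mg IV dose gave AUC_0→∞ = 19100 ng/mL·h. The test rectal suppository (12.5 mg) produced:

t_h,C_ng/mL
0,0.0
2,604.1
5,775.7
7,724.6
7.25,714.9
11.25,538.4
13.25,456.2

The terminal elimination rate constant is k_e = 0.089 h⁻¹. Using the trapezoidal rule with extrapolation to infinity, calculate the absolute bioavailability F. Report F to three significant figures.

F = 0.272

Trapezoidal AUC_0→13.25 (rectal suppository):
  [0→2]: (0.0+604.1)/2 × 2 = 604.1
  [2→5]: (604.1+775.7)/2 × 3 = 2069.7
  [5→7]: (775.7+724.6)/2 × 2 = 1500.3
  [7→7.25]: (724.6+714.9)/2 × 0.25 = 179.9375
  [7.25→11.25]: (714.9+538.4)/2 × 4 = 2506.6
  [11.25→13.25]: (538.4+456.2)/2 × 2 = 994.6
  Sum = 7855.2375 ng/mL·h
Tail: C_last/k_e = 456.2/0.089 = 5125.843
AUC_0→∞ (rectal suppository) = 7855.2375 + 5125.843 = 12981.0805 ng/mL·h
F = (AUC_ev/D_ev)/(AUC_iv/D_iv) = (12981.0805/12.5)/(19100/5) = 1038.49/3820 = 0.2719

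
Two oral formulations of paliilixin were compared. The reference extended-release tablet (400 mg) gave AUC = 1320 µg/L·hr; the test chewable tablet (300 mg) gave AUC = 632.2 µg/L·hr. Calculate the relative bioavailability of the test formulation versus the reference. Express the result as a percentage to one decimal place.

F_rel = (AUC_test/D_test) / (AUC_ref/D_ref)
      = (632.2/300) / (1320/400)
      = 2.10733 / 3.3 = 0.6386 = 63.86%

F_rel = 63.9%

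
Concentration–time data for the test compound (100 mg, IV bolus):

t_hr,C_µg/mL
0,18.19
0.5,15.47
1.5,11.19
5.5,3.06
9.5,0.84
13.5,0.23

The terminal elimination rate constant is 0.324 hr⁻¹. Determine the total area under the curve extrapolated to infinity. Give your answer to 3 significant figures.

AUC = 60.9 µg/mL·hr

Trapezoidal AUC_0→13.5:
  [0→0.5]: (18.19+15.47)/2 × 0.5 = 8.415
  [0.5→1.5]: (15.47+11.19)/2 × 1 = 13.33
  [1.5→5.5]: (11.19+3.06)/2 × 4 = 28.5
  [5.5→9.5]: (3.06+0.84)/2 × 4 = 7.8
  [9.5→13.5]: (0.84+0.23)/2 × 4 = 2.14
  Sum = 60.185 µg/mL·hr
Extrapolated tail: C_last / k_e = 0.23 / 0.324 = 0.710
AUC_0→∞ = 60.185 + 0.710 = 60.895 µg/mL·hr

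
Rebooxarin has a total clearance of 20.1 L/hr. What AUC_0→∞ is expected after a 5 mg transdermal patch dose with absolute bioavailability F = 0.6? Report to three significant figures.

AUC_0→∞ = F × Dose / CL
        = 0.6 × 5 / 20.1 = 0.149254 mg/L·hr

AUC = 0.149 mg/L·hr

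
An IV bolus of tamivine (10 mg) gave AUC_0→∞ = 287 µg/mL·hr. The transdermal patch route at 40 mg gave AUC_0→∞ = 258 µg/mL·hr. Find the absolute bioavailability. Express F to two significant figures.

F = (AUC_ev / D_ev) / (AUC_iv / D_iv)
  = (258/40) / (287/10)
  = 6.45 / 28.7 = 0.2247

F = 0.22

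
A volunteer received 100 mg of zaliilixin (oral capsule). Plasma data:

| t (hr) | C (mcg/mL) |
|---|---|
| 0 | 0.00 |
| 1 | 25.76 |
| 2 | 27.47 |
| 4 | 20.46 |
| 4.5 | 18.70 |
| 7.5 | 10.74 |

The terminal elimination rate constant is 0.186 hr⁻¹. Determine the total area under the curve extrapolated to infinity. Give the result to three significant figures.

Trapezoidal AUC_0→7.5:
  [0→1]: (0.00+25.76)/2 × 1 = 12.88
  [1→2]: (25.76+27.47)/2 × 1 = 26.615
  [2→4]: (27.47+20.46)/2 × 2 = 47.93
  [4→4.5]: (20.46+18.70)/2 × 0.5 = 9.79
  [4.5→7.5]: (18.70+10.74)/2 × 3 = 44.16
  Sum = 141.375 mcg/mL·hr
Extrapolated tail: C_last / k_e = 10.74 / 0.186 = 57.742
AUC_0→∞ = 141.375 + 57.742 = 199.117 mcg/mL·hr

AUC = 199 mcg/mL·hr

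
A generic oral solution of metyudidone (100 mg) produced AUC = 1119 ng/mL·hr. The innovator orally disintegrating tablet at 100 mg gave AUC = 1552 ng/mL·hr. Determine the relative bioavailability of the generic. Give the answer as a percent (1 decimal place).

F_rel = (AUC_test/D_test) / (AUC_ref/D_ref)
      = (1119/100) / (1552/100)
      = 11.19 / 15.52 = 0.7210 = 72.10%

F_rel = 72.1%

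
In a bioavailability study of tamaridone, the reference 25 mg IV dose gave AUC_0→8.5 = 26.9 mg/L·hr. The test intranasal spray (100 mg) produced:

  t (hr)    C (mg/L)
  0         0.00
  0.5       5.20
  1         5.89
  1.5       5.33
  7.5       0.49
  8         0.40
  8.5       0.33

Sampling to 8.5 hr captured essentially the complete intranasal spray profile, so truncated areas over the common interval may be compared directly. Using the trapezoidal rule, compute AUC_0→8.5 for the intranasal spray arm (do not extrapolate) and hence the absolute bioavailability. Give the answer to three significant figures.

F = 0.230

Trapezoidal AUC_0→8.5 (intranasal spray):
  [0→0.5]: (0.00+5.20)/2 × 0.5 = 1.3
  [0.5→1]: (5.20+5.89)/2 × 0.5 = 2.7725
  [1→1.5]: (5.89+5.33)/2 × 0.5 = 2.805
  [1.5→7.5]: (5.33+0.49)/2 × 6 = 17.46
  [7.5→8]: (0.49+0.40)/2 × 0.5 = 0.2225
  [8→8.5]: (0.40+0.33)/2 × 0.5 = 0.1825
  Sum = 24.7425 mg/L·hr
F = (AUC_ev/D_ev)/(AUC_iv/D_iv) = (24.7425/100)/(26.9/25) = 0.247425/1.076 = 0.2299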